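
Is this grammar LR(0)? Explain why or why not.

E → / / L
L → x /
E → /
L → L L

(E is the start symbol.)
No. Shift-reduce conflict between [E → / .] and [E → / . / L]

Augment with E' → E and build the canonical LR(0) collection (I0 = CLOSURE({[E' → . E]}), then GOTO on every symbol after a dot until no new states appear). It has 8 states:
  I0: { [E → . / / L], [E → . /], [E' → . E] }  — shift
  I1: { [E → / . / L], [E → / .] }  — shift, reduce
  I2: { [E' → E .] }  — accept
  I3: { [E → / / . L], [L → . L L], [L → . x /] }  — shift
  I4: { [E → / / L .], [L → . L L], [L → . x /], [L → L . L] }  — shift, reduce
  I5: { [L → x . /] }  — shift
  I6: { [L → x / .] }  — reduce
  I7: { [L → . L L], [L → . x /], [L → L . L], [L → L L .] }  — shift, reduce

Conflict in state I1:
  Shift-reduce conflict between [E → / .] and [E → / . / L]
So the grammar is NOT LR(0).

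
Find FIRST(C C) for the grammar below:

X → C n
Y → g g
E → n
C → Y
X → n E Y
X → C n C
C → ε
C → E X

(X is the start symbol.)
FIRST sets of the non-terminals involved (from the grammar, by fixed-point iteration):
  FIRST(C) = { 'g', 'n', ε }

To compute FIRST(C C), process the symbols left to right:
Symbol C is a non-terminal. Add FIRST(C) \ {ε} = { 'g', 'n' }
C is nullable (ε ∈ FIRST(C)), continue to the next symbol.
Symbol C is a non-terminal. Add FIRST(C) \ {ε} = { 'g', 'n' }
C is nullable (ε ∈ FIRST(C)), continue to the next symbol.
All symbols are nullable, so ε is in the result.
FIRST(C C) = { 'g', 'n', ε }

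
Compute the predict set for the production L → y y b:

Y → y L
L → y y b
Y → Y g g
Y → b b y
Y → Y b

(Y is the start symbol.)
{ 'y' }

PREDICT(L → y y b) = (FIRST(RHS) \ {ε}) ∪ (FOLLOW(L) if ε ∈ FIRST(RHS), i.e. RHS ⇒* ε)
FIRST(y y b) = { 'y' }
ε ∉ FIRST(y y b), so FOLLOW(L) is not added.
PREDICT(L → y y b) = { 'y' }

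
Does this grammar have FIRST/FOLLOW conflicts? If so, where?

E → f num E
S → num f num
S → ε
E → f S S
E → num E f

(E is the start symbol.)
Yes. S → num f num with FOLLOW(S) on { 'num' }

A FIRST/FOLLOW conflict occurs when a non-terminal N has a nullable alternative N → β (β ⇒* ε) and another alternative N → α with FIRST(α) ∩ FOLLOW(N) ≠ ∅: on such a lookahead the parser cannot decide between expanding α and letting N vanish via β.

Nullable non-terminals: S.

S: nullable alternative(s) S → ε; FOLLOW(S) = { $, 'f', 'num' }
  S → num f num: FIRST \ {ε} = { 'num' } — overlaps FOLLOW(S) on { 'num' }: CONFLICT
  S → ε: FIRST \ {ε} = { } — this is the only nullable alternative, skip

E has no nullable alternative, so no FIRST/FOLLOW check is needed there.

So the grammar has 1 FIRST/FOLLOW conflict (marked CONFLICT above).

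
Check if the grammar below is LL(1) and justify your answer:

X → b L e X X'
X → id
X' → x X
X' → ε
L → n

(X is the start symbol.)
Relevant sets:
  FOLLOW(X') = { $, 'x' }

For X:
  PREDICT(X → b L e X X') = { 'b' }
  PREDICT(X → id) = { 'id' }
For X':
  PREDICT(X' → x X) = { 'x' }
  PREDICT(X' → ε) = { $, 'x' }
L has a single production, so nothing to check there.

Conflict found: Predict set conflict for X': { 'x' }
The grammar is NOT LL(1).

Answer: No. Predict set conflict for X': { 'x' }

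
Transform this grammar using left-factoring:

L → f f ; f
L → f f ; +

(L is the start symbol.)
L → f f ; L'
L' → f
L' → +

Left-factoring transforms A → αβ₁ | αβ₂ into A → αA' and A' → β₁ | β₂
(α is the longest common prefix among the alternatives). Repeat until
no nonterminal has two alternatives with a common prefix.

Round 1: L has alternatives sharing prefix 'f f ;'. Introduce L': L → f f ; L'
  Add: L' → f
  Add: L' → +

No remaining common prefixes — done.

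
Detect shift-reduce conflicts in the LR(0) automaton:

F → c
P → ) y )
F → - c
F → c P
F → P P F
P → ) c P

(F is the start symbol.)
A shift-reduce conflict occurs when an LR(0) state has both:
  - a complete (reduce) item [A → α .] (dot at the end), and
  - a shift item [B → β . c γ] (dot before a terminal).

Augment with F' → F and build the canonical LR(0) collection (I0 = CLOSURE({[F' → . F]}), then GOTO on every symbol after a dot until no new states appear). It has 14 states:
  I0: { [F → . - c], [F → . P P F], [F → . c P], [F → . c], [F' → . F], [P → . ) c P], [P → . ) y )] }  — shift
  I1: { [P → ) . c P], [P → ) . y )] }  — shift
  I2: { [F → - . c] }  — shift
  I3: { [F' → F .] }  — accept
  I4: { [F → P . P F], [P → . ) c P], [P → . ) y )] }  — shift
  I5: { [F → c . P], [F → c .], [P → . ) c P], [P → . ) y )] }  — shift, reduce
  I6: { [F → c P .] }  — reduce
  I7: { [F → . - c], [F → . P P F], [F → . c P], [F → . c], [F → P P . F], [P → . ) c P], [P → . ) y )] }  — shift
  I8: { [F → P P F .] }  — reduce
  I9: { [F → - c .] }  — reduce
  I10: { [P → ) c . P], [P → . ) c P], [P → . ) y )] }  — shift
  I11: { [P → ) y . )] }  — shift
  I12: { [P → ) y ) .] }  — reduce
  I13: { [P → ) c P .] }  — reduce

I5 contains reduce item [F → c .] and shift items [P → . ) c P], [P → . ) y )] — shift-reduce conflict.

Answer: Yes — I5: [F → c .] vs [P → . ) c P]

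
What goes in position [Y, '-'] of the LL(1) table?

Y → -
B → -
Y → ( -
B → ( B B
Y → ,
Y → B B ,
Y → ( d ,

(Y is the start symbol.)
To find M[Y, '-'], we find productions for Y where '-' is in the predict set (PREDICT(N → α) = (FIRST(α) \ {ε}) ∪ (FOLLOW(N) if α ⇒* ε)).

Relevant sets:
  FIRST(B) = { '(', '-' }

Y → -: PREDICT = { '-' }
  '-' is in predict set, so this production goes in M[Y, '-']
Y → ( -: PREDICT = { '(' }
Y → ,: PREDICT = { ',' }
Y → B B ,: PREDICT = { '(', '-' }
  '-' is in predict set, so this production goes in M[Y, '-']
Y → ( d ,: PREDICT = { '(' }

M[Y, '-'] = Y → -, Y → B B ,  (a multiply-defined cell — the grammar is not LL(1))

Answer: Y → -, Y → B B ,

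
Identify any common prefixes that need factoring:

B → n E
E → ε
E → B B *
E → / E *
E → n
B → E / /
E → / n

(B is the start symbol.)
Yes, E has productions with common prefix '/'

Left-factoring is needed when two productions for the same non-terminal
share a common prefix on the right-hand side.

Productions for B:
  B → n E
  B → E / /
Productions for E:
  E → ε
  E → B B *
  E → / E *
  E → n
  E → / n

Found common prefix '/' in productions for E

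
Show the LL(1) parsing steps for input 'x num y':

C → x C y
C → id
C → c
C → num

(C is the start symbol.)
LL(1) parsing maintains a stack (initially the start symbol over $) and the input. At each step: if the stack top is a terminal, match it against the current input token; if it is a non-terminal N, replace it with the RHS of M[N, lookahead] (the unique production whose predict set contains the lookahead).

Stack is shown with the top on the left.

Stack    Input      Action
--------------------------
C $      x num y $  output C → x C y
x C y $  x num y $  match 'x'
C y $    num y $    output C → num
num y $  num y $    match 'num'
y $      y $        match 'y'
$        $          accept

The string is accepted.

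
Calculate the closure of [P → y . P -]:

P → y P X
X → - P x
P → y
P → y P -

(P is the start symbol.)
To compute CLOSURE, for each item [A → α.Bβ] where B is a non-terminal, add [B → .γ] for all productions B → γ; repeat for the newly added items until nothing changes.

Start with: [P → y . P -]
  [P → y . P -] has the dot before P: add [P → . y P X], [P → . y], [P → . y P -]
No further items can be added.

CLOSURE = { [P → . y P -], [P → . y P X], [P → . y], [P → y . P -] }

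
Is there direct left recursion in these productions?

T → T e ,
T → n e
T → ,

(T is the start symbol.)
T → T e ,: LEFT RECURSIVE (starts with T)
T → n e: starts with n
T → ,: starts with ','

The grammar has direct left recursion on: T.

Answer: Yes, T is left-recursive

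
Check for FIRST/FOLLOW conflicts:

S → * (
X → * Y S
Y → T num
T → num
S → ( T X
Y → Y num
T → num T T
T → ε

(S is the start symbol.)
Nullable non-terminals: T.

T: nullable alternative(s) T → ε; FOLLOW(T) = { '*', 'num' }
  T → num: FIRST \ {ε} = { 'num' } — overlaps FOLLOW(T) on { 'num' }: CONFLICT
  T → num T T: FIRST \ {ε} = { 'num' } — overlaps FOLLOW(T) on { 'num' }: CONFLICT
  T → ε: FIRST \ {ε} = { } — this is the only nullable alternative, skip

S, X, Y have no nullable alternative, so no FIRST/FOLLOW check is needed there.

So the grammar has 2 FIRST/FOLLOW conflicts (marked CONFLICT above).

Answer: Yes. T → num with FOLLOW(T) on { 'num' }; T → num T T with FOLLOW(T) on { 'num' }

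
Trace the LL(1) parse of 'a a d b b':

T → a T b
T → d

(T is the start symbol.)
Stack is shown with the top on the left.

Stack      Input        Action
------------------------------
T $        a a d b b $  output T → a T b
a T b $    a a d b b $  match 'a'
T b $      a d b b $    output T → a T b
a T b b $  a d b b $    match 'a'
T b b $    d b b $      output T → d
d b b $    d b b $      match 'd'
b b $      b b $        match 'b'
b $        b $          match 'b'
$          $            accept

The string is accepted.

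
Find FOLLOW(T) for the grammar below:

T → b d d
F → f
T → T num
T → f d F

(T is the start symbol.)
{ $, 'num' }

To compute FOLLOW(T), find every occurrence of T on a right-hand side N → α T β: add FIRST(β) \ {ε}, and if β is empty or nullable also add FOLLOW(N). Iterate to a fixed point.

T is the start symbol, so $ ∈ FOLLOW(T).
In T → T num: T is followed by num, add FIRST(num) \ {ε} = { 'num' }

Taking the union: FOLLOW(T) = { $, 'num' }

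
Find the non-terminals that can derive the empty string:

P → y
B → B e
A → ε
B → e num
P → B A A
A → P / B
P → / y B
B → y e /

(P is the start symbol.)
{ 'A' }

ε-productions: A → ε
So A is immediately nullable.
No further non-terminal can be added: every production for the remaining non-terminals contains a terminal or a non-nullable non-terminal.
Nullable = { 'A' }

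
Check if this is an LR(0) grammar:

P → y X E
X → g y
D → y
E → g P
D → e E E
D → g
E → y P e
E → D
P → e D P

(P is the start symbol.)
No. Shift-reduce conflict between [D → g .] and [P → . e D P]

A grammar is LR(0) if no state in the canonical LR(0) collection has:
  - both a shift item (dot before a terminal) and a complete item (shift-reduce conflict), or
  - two or more complete items (reduce-reduce conflict; the accept item [P' → P .] counts as a complete item here).

Augment with P' → P and build the canonical LR(0) collection (I0 = CLOSURE({[P' → . P]}), then GOTO on every symbol after a dot until no new states appear). It has 21 states:
  I0: { [P → . e D P], [P → . y X E], [P' → . P] }  — shift
  I1: { [P' → P .] }  — accept
  I2: { [D → . e E E], [D → . g], [D → . y], [P → e . D P] }  — shift
  I3: { [P → y . X E], [X → . g y] }  — shift
  I4: { [D → . e E E], [D → . g], [D → . y], [E → . D], [E → . g P], [E → . y P e], [P → y X . E] }  — shift
  I5: { [X → g . y] }  — shift
  I6: { [X → g y .] }  — reduce
  I7: { [E → D .] }  — reduce
  I8: { [P → y X E .] }  — reduce
  I9: { [D → . e E E], [D → . g], [D → . y], [D → e . E E], [E → . D], [E → . g P], [E → . y P e] }  — shift
  I10: { [D → g .], [E → g . P], [P → . e D P], [P → . y X E] }  — shift, reduce
  I11: { [D → y .], [E → y . P e], [P → . e D P], [P → . y X E] }  — shift, reduce
  I12: { [E → y P . e] }  — shift
  I13: { [E → y P e .] }  — reduce
  I14: { [E → g P .] }  — reduce
  I15: { [D → . e E E], [D → . g], [D → . y], [D → e E . E], [E → . D], [E → . g P], [E → . y P e] }  — shift
  I16: { [D → e E E .] }  — reduce
  I17: { [P → . e D P], [P → . y X E], [P → e D . P] }  — shift
  I18: { [D → g .] }  — reduce
  I19: { [D → y .] }  — reduce
  I20: { [P → e D P .] }  — reduce

Conflict in state I10:
  Shift-reduce conflict between [D → g .] and [P → . e D P]
So the grammar is NOT LR(0).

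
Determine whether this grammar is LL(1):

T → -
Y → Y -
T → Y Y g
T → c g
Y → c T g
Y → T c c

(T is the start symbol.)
No. Predict set conflict for T: { '-' }

Relevant sets:
  FIRST(Y) = { '-', 'c' }
  FIRST(T) = { '-', 'c' }

For T:
  PREDICT(T → '-') = { '-' }
  PREDICT(T → Y Y g) = { '-', 'c' }
  PREDICT(T → c g) = { 'c' }
For Y:
  PREDICT(Y → Y '-') = { '-', 'c' }
  PREDICT(Y → c T g) = { 'c' }
  PREDICT(Y → T c c) = { '-', 'c' }

Conflict found: Predict set conflict for T: { '-' }
The grammar is NOT LL(1).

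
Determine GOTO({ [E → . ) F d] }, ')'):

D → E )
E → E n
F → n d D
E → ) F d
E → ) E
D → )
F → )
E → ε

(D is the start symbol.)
{ [E → ) . F d], [F → . )], [F → . n d D] }

GOTO(I, ')') = CLOSURE({ [A → αX.β] : [A → α.Xβ] ∈ I, X = ')' })

Items with dot before ')', with the dot advanced:
  [E → . ) F d] → [E → ) . F d]
Closure of the advanced items:
  [E → ) . F d] has the dot before F: add [F → . n d D], [F → . )]

GOTO = { [E → ) . F d], [F → . )], [F → . n d D] }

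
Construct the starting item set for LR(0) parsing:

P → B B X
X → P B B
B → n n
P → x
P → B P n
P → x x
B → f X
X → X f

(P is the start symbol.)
First, augment the grammar with P' → P
I₀ = CLOSURE({ [P' → . P] }):
  [P' → . P] has the dot before P: add [P → . B B X], [P → . x], [P → . B P n], [P → . x x]
  [P → . B B X] has the dot before B: add [B → . n n], [B → . f X]
No further items can be added.

I₀ = { [B → . f X], [B → . n n], [P → . B B X], [P → . B P n], [P → . x x], [P → . x], [P' → . P] }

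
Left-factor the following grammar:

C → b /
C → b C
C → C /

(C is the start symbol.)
Left-factoring transforms A → αβ₁ | αβ₂ into A → αA' and A' → β₁ | β₂
(α is the longest common prefix among the alternatives). Repeat until
no nonterminal has two alternatives with a common prefix.

Round 1: C has alternatives sharing prefix 'b'. Introduce C': C → b C'
  Add: C' → /
  Add: C' → C

No remaining common prefixes — done.

Resulting grammar:
C → b C'
C' → /
C' → C
C → C /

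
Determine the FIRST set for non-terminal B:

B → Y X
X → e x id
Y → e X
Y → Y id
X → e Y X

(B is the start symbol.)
{ 'e' }

FIRST sets of the other non-terminals involved (by the same procedure, iterated to a fixed point):
  FIRST(Y) = { 'e' }

From B → Y X:
  - Y is a non-terminal: add FIRST(Y) \ {ε} = { 'e' }
    Y is not nullable, so stop

Collecting: FIRST(B) = { 'e' }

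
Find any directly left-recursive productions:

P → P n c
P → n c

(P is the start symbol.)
Yes, P is left-recursive

P → P n c: LEFT RECURSIVE (starts with P)
P → n c: starts with n

The grammar has direct left recursion on: P.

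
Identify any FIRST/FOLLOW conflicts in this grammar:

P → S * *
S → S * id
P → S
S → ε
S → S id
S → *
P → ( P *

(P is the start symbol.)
Yes. P → S '*' '*' with FOLLOW(P) on { '*' }; S → S '*' id with FOLLOW(S) on { '*', 'id' }; S → S id with FOLLOW(S) on { '*', 'id' }; S → '*' with FOLLOW(S) on { '*' }

A FIRST/FOLLOW conflict occurs when a non-terminal N has a nullable alternative N → β (β ⇒* ε) and another alternative N → α with FIRST(α) ∩ FOLLOW(N) ≠ ∅: on such a lookahead the parser cannot decide between expanding α and letting N vanish via β.

Nullable non-terminals: P, S.
FIRST sets used below: FIRST(S) = { '*', 'id', ε }

P: nullable alternative(s) P → S; FOLLOW(P) = { $, '*' }
  P → S * *: FIRST \ {ε} = { '*', 'id' } — overlaps FOLLOW(P) on { '*' }: CONFLICT
  P → S: FIRST \ {ε} = { '*', 'id' } — this is the only nullable alternative, skip
  P → ( P *: FIRST \ {ε} = { '(' } — disjoint from FOLLOW(P)

S: nullable alternative(s) S → ε; FOLLOW(S) = { $, '*', 'id' }
  S → S * id: FIRST \ {ε} = { '*', 'id' } — overlaps FOLLOW(S) on { '*', 'id' }: CONFLICT
  S → ε: FIRST \ {ε} = { } — this is the only nullable alternative, skip
  S → S id: FIRST \ {ε} = { '*', 'id' } — overlaps FOLLOW(S) on { '*', 'id' }: CONFLICT
  S → *: FIRST \ {ε} = { '*' } — overlaps FOLLOW(S) on { '*' }: CONFLICT

So the grammar has 4 FIRST/FOLLOW conflicts (marked CONFLICT above).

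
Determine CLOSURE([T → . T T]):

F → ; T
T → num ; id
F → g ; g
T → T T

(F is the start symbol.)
To compute CLOSURE, for each item [A → α.Bβ] where B is a non-terminal, add [B → .γ] for all productions B → γ; repeat for the newly added items until nothing changes.

Start with: [T → . T T]
  [T → . T T] has the dot before T: add [T → . num ; id]
No further items can be added.

CLOSURE = { [T → . T T], [T → . num ; id] }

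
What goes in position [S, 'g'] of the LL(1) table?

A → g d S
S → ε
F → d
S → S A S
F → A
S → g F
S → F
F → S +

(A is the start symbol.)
S → ε, S → S A S, S → g F, S → F

To find M[S, 'g'], we find productions for S where 'g' is in the predict set (PREDICT(N → α) = (FIRST(α) \ {ε}) ∪ (FOLLOW(N) if α ⇒* ε)).

Relevant sets:
  FIRST(S) = { '+', 'd', 'g', ε }
  FIRST(A) = { 'g' }
  FIRST(F) = { '+', 'd', 'g' }
  FOLLOW(S) = { $, '+', 'd', 'g' }

S → ε: PREDICT = { $, '+', 'd', 'g' }
  'g' is in predict set, so this production goes in M[S, 'g']
S → S A S: PREDICT = { '+', 'd', 'g' }
  'g' is in predict set, so this production goes in M[S, 'g']
S → g F: PREDICT = { 'g' }
  'g' is in predict set, so this production goes in M[S, 'g']
S → F: PREDICT = { '+', 'd', 'g' }
  'g' is in predict set, so this production goes in M[S, 'g']

M[S, 'g'] = S → ε, S → S A S, S → g F, S → F  (a multiply-defined cell — the grammar is not LL(1))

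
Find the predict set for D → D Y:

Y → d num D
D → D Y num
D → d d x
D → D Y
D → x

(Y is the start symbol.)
{ 'd', 'x' }

PREDICT(D → D Y) = (FIRST(RHS) \ {ε}) ∪ (FOLLOW(D) if ε ∈ FIRST(RHS), i.e. RHS ⇒* ε)
FIRST(D) = { 'd', 'x' }
FIRST(D Y) = { 'd', 'x' }
ε ∉ FIRST(D Y), so FOLLOW(D) is not added.
PREDICT(D → D Y) = { 'd', 'x' }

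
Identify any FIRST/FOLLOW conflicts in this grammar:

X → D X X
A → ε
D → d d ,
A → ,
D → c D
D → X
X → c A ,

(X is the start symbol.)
Nullable non-terminals: A.

A: nullable alternative(s) A → ε; FOLLOW(A) = { ',' }
  A → ε: FIRST \ {ε} = { } — this is the only nullable alternative, skip
  A → ,: FIRST \ {ε} = { ',' } — overlaps FOLLOW(A) on { ',' }: CONFLICT

D, X have no nullable alternative, so no FIRST/FOLLOW check is needed there.

So the grammar has 1 FIRST/FOLLOW conflict (marked CONFLICT above).

Answer: Yes. A → ',' with FOLLOW(A) on { ',' }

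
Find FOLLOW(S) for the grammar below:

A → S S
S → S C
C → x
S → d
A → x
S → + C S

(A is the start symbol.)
To compute FOLLOW(S), find every occurrence of S on a right-hand side N → α S β: add FIRST(β) \ {ε}, and if β is empty or nullable also add FOLLOW(N). Iterate to a fixed point.

In A → S S: S is followed by S, add FIRST(S) \ {ε} = { '+', 'd' }
In A → S S: S is at the end, add FOLLOW(A)
In S → S C: S is followed by C, add FIRST(C) \ {ε} = { 'x' }
In S → + C S: S is at the end; this adds FOLLOW(S) to itself — nothing new

The FOLLOW sets referred to above (computed the same way, to a fixed point):
  FOLLOW(A) = { $ }

Taking the union: FOLLOW(S) = { $, '+', 'd', 'x' }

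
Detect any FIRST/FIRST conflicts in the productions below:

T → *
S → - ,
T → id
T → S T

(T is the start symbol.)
A FIRST/FIRST conflict occurs when two productions N → α and N → β for the same non-terminal have FIRST(α) ∩ FIRST(β) ≠ ∅ (with ε ∈ FIRST of a nullable right-hand side, so two nullable alternatives also conflict).

FIRST sets of the non-terminals at (or reachable through a nullable prefix from) the front of some alternative:
  FIRST(S) = { '-' }

Productions for T:
  T → *: FIRST = { '*' }
  T → id: FIRST = { 'id' }
  T → S T: FIRST = { '-' }
S has only one production, so no FIRST/FIRST conflict is possible there.

All alternatives of each non-terminal have pairwise disjoint FIRST sets.

Answer: No FIRST/FIRST conflicts.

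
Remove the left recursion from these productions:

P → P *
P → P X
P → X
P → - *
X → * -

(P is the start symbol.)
P → X P'
P → - * P'
P' → * P'
P' → X P'
P' → ε
X → * -

P is directly left-recursive. The standard transformation for
  A → A α₁ | ... | A α_m | β₁ | ... | β_n
is
  A  → β₁ A' | ... | β_n A'
  A' → α₁ A' | ... | α_m A' | ε

P → X becomes P → X P'
P → - * becomes P → - * P'
P → P * becomes P' → * P'
P → P X becomes P' → X P'
Add P' → ε

Productions for other non-terminals are unchanged:
  X → * -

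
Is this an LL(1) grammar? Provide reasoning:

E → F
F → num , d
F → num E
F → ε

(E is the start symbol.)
Relevant sets:
  FOLLOW(F) = { $ }

For F:
  PREDICT(F → num ',' d) = { 'num' }
  PREDICT(F → num E) = { 'num' }
  PREDICT(F → ε) = { $ }
E has a single production, so nothing to check there.

Conflict found: Predict set conflict for F: { 'num' }
The grammar is NOT LL(1).

Answer: No. Predict set conflict for F: { 'num' }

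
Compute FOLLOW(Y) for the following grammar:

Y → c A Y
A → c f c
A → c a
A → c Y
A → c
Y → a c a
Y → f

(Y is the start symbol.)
Y is the start symbol, so $ ∈ FOLLOW(Y).
In Y → c A Y: Y is at the end; this adds FOLLOW(Y) to itself — nothing new
In A → c Y: Y is at the end, add FOLLOW(A)

The FOLLOW sets referred to above (computed the same way, to a fixed point):
  FOLLOW(A) = { 'a', 'c', 'f' }

Taking the union: FOLLOW(Y) = { $, 'a', 'c', 'f' }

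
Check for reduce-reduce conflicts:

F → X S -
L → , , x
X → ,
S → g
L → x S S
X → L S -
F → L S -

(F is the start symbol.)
Augment with F' → F and build the canonical LR(0) collection (I0 = CLOSURE({[F' → . F]}), then GOTO on every symbol after a dot until no new states appear). It has 15 states:
  I0: { [F → . L S -], [F → . X S -], [F' → . F], [L → . , , x], [L → . x S S], [X → . ,], [X → . L S -] }  — shift
  I1: { [L → , . , x], [X → , .] }  — shift, reduce
  I2: { [F' → F .] }  — accept
  I3: { [F → L . S -], [S → . g], [X → L . S -] }  — shift
  I4: { [F → X . S -], [S → . g] }  — shift
  I5: { [L → x . S S], [S → . g] }  — shift
  I6: { [L → x S . S], [S → . g] }  — shift
  I7: { [S → g .] }  — reduce
  I8: { [L → x S S .] }  — reduce
  I9: { [F → X S . -] }  — shift
  I10: { [F → X S - .] }  — reduce
  I11: { [F → L S . -], [X → L S . -] }  — shift
  I12: { [F → L S - .], [X → L S - .] }  — 2 reduces
  I13: { [L → , , . x] }  — shift
  I14: { [L → , , x .] }  — reduce

I12 contains complete items [F → L S - .], [X → L S - .] — reduce-reduce conflict.

Answer: Yes — I12: [F → L S - .] vs [X → L S - .]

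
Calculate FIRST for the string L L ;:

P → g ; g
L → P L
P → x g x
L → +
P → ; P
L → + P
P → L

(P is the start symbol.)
FIRST sets of the non-terminals involved (from the grammar, by fixed-point iteration):
  FIRST(L) = { '+', ';', 'g', 'x' }

To compute FIRST(L L ;), process the symbols left to right:
Symbol L is a non-terminal. Add FIRST(L) \ {ε} = { '+', ';', 'g', 'x' }
L is not nullable (ε ∉ FIRST(L)), so stop here.
FIRST(L L ;) = { '+', ';', 'g', 'x' }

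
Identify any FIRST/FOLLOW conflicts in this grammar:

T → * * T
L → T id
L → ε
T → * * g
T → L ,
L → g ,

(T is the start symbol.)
Nullable non-terminals: L.
FIRST sets used below: FIRST(T) = { '*', ',', 'g' }

L: nullable alternative(s) L → ε; FOLLOW(L) = { ',' }
  L → T id: FIRST \ {ε} = { '*', ',', 'g' } — overlaps FOLLOW(L) on { ',' }: CONFLICT
  L → ε: FIRST \ {ε} = { } — this is the only nullable alternative, skip
  L → g ,: FIRST \ {ε} = { 'g' } — disjoint from FOLLOW(L)

T has no nullable alternative, so no FIRST/FOLLOW check is needed there.

So the grammar has 1 FIRST/FOLLOW conflict (marked CONFLICT above).

Answer: Yes. L → T id with FOLLOW(L) on { ',' }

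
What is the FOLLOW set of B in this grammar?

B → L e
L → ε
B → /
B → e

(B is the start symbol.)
{ $ }

To compute FOLLOW(B), find every occurrence of B on a right-hand side N → α B β: add FIRST(β) \ {ε}, and if β is empty or nullable also add FOLLOW(N). Iterate to a fixed point.

B is the start symbol, so $ ∈ FOLLOW(B).
B does not occur on any right-hand side.

Taking the union: FOLLOW(B) = { $ }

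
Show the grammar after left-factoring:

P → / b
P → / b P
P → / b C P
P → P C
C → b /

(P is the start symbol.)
Left-factoring transforms A → αβ₁ | αβ₂ into A → αA' and A' → β₁ | β₂
(α is the longest common prefix among the alternatives). Repeat until
no nonterminal has two alternatives with a common prefix.

Round 1: P has alternatives sharing prefix '/ b'. Introduce P': P → / b P'
  Add: P' → ε
  Add: P' → P
  Add: P' → C P

No remaining common prefixes — done.

Resulting grammar:
P → / b P'
P' → ε
P' → P
P' → C P
P → P C
C → b /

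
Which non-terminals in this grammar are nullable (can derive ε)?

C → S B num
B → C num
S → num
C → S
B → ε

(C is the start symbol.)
{ 'B' }

A non-terminal is nullable if it can derive ε (the empty string): either it has an ε-production, or it has a production whose right-hand side consists entirely of nullable non-terminals.

ε-productions: B → ε
So B is immediately nullable.
No further non-terminal can be added: every production for the remaining non-terminals contains a terminal or a non-nullable non-terminal.
Nullable = { 'B' }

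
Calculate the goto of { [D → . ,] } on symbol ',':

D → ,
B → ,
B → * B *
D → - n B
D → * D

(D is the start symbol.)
GOTO(I, ',') = CLOSURE({ [A → αX.β] : [A → α.Xβ] ∈ I, X = ',' })

Items with dot before ',', with the dot advanced:
  [D → . ,] → [D → , .]
Closure adds nothing (no advanced item has the dot before a non-terminal).

GOTO = { [D → , .] }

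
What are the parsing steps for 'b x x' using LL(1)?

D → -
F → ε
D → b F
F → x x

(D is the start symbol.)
LL(1) parsing maintains a stack (initially the start symbol over $) and the input. At each step: if the stack top is a terminal, match it against the current input token; if it is a non-terminal N, replace it with the RHS of M[N, lookahead] (the unique production whose predict set contains the lookahead).

Stack is shown with the top on the left.

Stack  Input    Action
----------------------
D $    b x x $  output D → b F
b F $  b x x $  match 'b'
F $    x x $    output F → x x
x x $  x x $    match 'x'
x $    x $      match 'x'
$      $        accept

The string is accepted.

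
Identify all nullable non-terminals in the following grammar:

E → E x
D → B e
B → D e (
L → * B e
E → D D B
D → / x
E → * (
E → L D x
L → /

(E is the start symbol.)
None

A non-terminal is nullable if it can derive ε (the empty string): either it has an ε-production, or it has a production whose right-hand side consists entirely of nullable non-terminals.

There are no ε-productions, so no non-terminal can derive ε.
No non-terminals are nullable.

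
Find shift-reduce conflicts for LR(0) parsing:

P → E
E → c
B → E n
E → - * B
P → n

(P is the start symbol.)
A shift-reduce conflict occurs when an LR(0) state has both:
  - a complete (reduce) item [A → α .] (dot at the end), and
  - a shift item [B → β . c γ] (dot before a terminal).

Augment with P' → P and build the canonical LR(0) collection (I0 = CLOSURE({[P' → . P]}), then GOTO on every symbol after a dot until no new states appear). It has 10 states:
  I0: { [E → . - * B], [E → . c], [P → . E], [P → . n], [P' → . P] }  — shift
  I1: { [E → - . * B] }  — shift
  I2: { [P → E .] }  — reduce
  I3: { [P' → P .] }  — accept
  I4: { [E → c .] }  — reduce
  I5: { [P → n .] }  — reduce
  I6: { [B → . E n], [E → - * . B], [E → . - * B], [E → . c] }  — shift
  I7: { [E → - * B .] }  — reduce
  I8: { [B → E . n] }  — shift
  I9: { [B → E n .] }  — reduce

No state contains both a complete item and a shift item.

Answer: No shift-reduce conflicts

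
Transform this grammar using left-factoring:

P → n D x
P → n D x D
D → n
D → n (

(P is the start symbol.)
P → n D x P'
P' → ε
P' → D
D → n D'
D' → ε
D' → (

Left-factoring transforms A → αβ₁ | αβ₂ into A → αA' and A' → β₁ | β₂
(α is the longest common prefix among the alternatives). Repeat until
no nonterminal has two alternatives with a common prefix.

Round 1: P has alternatives sharing prefix 'n D x'. Introduce P': P → n D x P'
  Add: P' → ε
  Add: P' → D

Round 2: D has alternatives sharing prefix 'n'. Introduce D': D → n D'
  Add: D' → ε
  Add: D' → (

No remaining common prefixes — done.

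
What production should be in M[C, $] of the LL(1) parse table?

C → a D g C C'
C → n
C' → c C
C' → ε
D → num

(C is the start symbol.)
To find M[C, $], we find productions for C where $ is in the predict set (PREDICT(N → α) = (FIRST(α) \ {ε}) ∪ (FOLLOW(N) if α ⇒* ε)).

C → a D g C C': PREDICT = { 'a' }
C → n: PREDICT = { 'n' }

M[C, $] is empty (no production applies)

Answer: Empty (error entry)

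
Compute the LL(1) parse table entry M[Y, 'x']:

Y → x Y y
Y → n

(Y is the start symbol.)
Y → x Y y

To find M[Y, 'x'], we find productions for Y where 'x' is in the predict set (PREDICT(N → α) = (FIRST(α) \ {ε}) ∪ (FOLLOW(N) if α ⇒* ε)).

Y → x Y y: PREDICT = { 'x' }
  'x' is in predict set, so this production goes in M[Y, 'x']
Y → n: PREDICT = { 'n' }

M[Y, 'x'] = Y → x Y y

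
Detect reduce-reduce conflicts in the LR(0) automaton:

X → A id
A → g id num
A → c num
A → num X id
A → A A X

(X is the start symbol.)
Augment with X' → X and build the canonical LR(0) collection (I0 = CLOSURE({[X' → . X]}), then GOTO on every symbol after a dot until no new states appear). It has 15 states:
  I0: { [A → . A A X], [A → . c num], [A → . g id num], [A → . num X id], [X → . A id], [X' → . X] }  — shift
  I1: { [A → . A A X], [A → . c num], [A → . g id num], [A → . num X id], [A → A . A X], [X → A . id] }  — shift
  I2: { [X' → X .] }  — accept
  I3: { [A → c . num] }  — shift
  I4: { [A → g . id num] }  — shift
  I5: { [A → . A A X], [A → . c num], [A → . g id num], [A → . num X id], [A → num . X id], [X → . A id] }  — shift
  I6: { [A → num X . id] }  — shift
  I7: { [A → num X id .] }  — reduce
  I8: { [A → g id . num] }  — shift
  I9: { [A → g id num .] }  — reduce
  I10: { [A → c num .] }  — reduce
  I11: { [A → . A A X], [A → . c num], [A → . g id num], [A → . num X id], [A → A . A X], [A → A A . X], [X → . A id] }  — shift
  I12: { [X → A id .] }  — reduce
  I13: { [A → . A A X], [A → . c num], [A → . g id num], [A → . num X id], [A → A . A X], [A → A A . X], [X → . A id], [X → A . id] }  — shift
  I14: { [A → A A X .] }  — reduce

No state contains more than one complete item.

Answer: No reduce-reduce conflicts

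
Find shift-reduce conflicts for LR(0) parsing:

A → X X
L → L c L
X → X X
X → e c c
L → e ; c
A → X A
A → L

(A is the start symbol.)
Augment with A' → A and build the canonical LR(0) collection (I0 = CLOSURE({[A' → . A]}), then GOTO on every symbol after a dot until no new states appear). It has 14 states:
  I0: { [A → . L], [A → . X A], [A → . X X], [A' → . A], [L → . L c L], [L → . e ; c], [X → . X X], [X → . e c c] }  — shift
  I1: { [A' → A .] }  — accept
  I2: { [A → L .], [L → L . c L] }  — shift, reduce
  I3: { [A → . L], [A → . X A], [A → . X X], [A → X . A], [A → X . X], [L → . L c L], [L → . e ; c], [X → . X X], [X → . e c c], [X → X . X] }  — shift
  I4: { [L → e . ; c], [X → e . c c] }  — shift
  I5: { [L → e ; . c] }  — shift
  I6: { [X → e c . c] }  — shift
  I7: { [X → e c c .] }  — reduce
  I8: { [L → e ; c .] }  — reduce
  I9: { [A → X A .] }  — reduce
  I10: { [A → . L], [A → . X A], [A → . X X], [A → X . A], [A → X . X], [A → X X .], [L → . L c L], [L → . e ; c], [X → . X X], [X → . e c c], [X → X . X], [X → X X .] }  — shift, 2 reduces
  I11: { [L → . L c L], [L → . e ; c], [L → L c . L] }  — shift
  I12: { [L → L . c L], [L → L c L .] }  — shift, reduce
  I13: { [L → e . ; c] }  — shift

I2 contains reduce item [A → L .] and shift item [L → L . c L] — shift-reduce conflict.
I10 contains reduce items [A → X X .], [X → X X .] and shift items [L → . e ; c], [X → . e c c] — shift-reduce conflict.
I12 contains reduce item [L → L c L .] and shift item [L → L . c L] — shift-reduce conflict.

Answer: Yes — I2: [A → L .] vs [L → L . c L]; I10: [A → X X .] vs [L → . e ; c]; I12: [L → L c L .] vs [L → L . c L]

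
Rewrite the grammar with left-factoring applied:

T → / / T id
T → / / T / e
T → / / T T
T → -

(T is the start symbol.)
Left-factoring transforms A → αβ₁ | αβ₂ into A → αA' and A' → β₁ | β₂
(α is the longest common prefix among the alternatives). Repeat until
no nonterminal has two alternatives with a common prefix.

Round 1: T has alternatives sharing prefix '/ / T'. Introduce T': T → / / T T'
  Add: T' → id
  Add: T' → / e
  Add: T' → T

No remaining common prefixes — done.

Resulting grammar:
T → / / T T'
T' → id
T' → / e
T' → T
T → -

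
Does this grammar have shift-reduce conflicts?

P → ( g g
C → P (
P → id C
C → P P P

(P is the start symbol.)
Yes — I6: [C → P ( .] vs [P → ( . g g]

Augment with P' → P and build the canonical LR(0) collection (I0 = CLOSURE({[P' → . P]}), then GOTO on every symbol after a dot until no new states appear). It has 11 states:
  I0: { [P → . ( g g], [P → . id C], [P' → . P] }  — shift
  I1: { [P → ( . g g] }  — shift
  I2: { [P' → P .] }  — accept
  I3: { [C → . P (], [C → . P P P], [P → . ( g g], [P → . id C], [P → id . C] }  — shift
  I4: { [P → id C .] }  — reduce
  I5: { [C → P . (], [C → P . P P], [P → . ( g g], [P → . id C] }  — shift
  I6: { [C → P ( .], [P → ( . g g] }  — shift, reduce
  I7: { [C → P P . P], [P → . ( g g], [P → . id C] }  — shift
  I8: { [C → P P P .] }  — reduce
  I9: { [P → ( g . g] }  — shift
  I10: { [P → ( g g .] }  — reduce

I6 contains reduce item [C → P ( .] and shift item [P → ( . g g] — shift-reduce conflict.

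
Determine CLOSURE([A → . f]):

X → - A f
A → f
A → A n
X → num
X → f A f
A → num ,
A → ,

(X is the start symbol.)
To compute CLOSURE, for each item [A → α.Bβ] where B is a non-terminal, add [B → .γ] for all productions B → γ; repeat for the newly added items until nothing changes.

Start with: [A → . f]
The dot precedes the terminal f, so nothing is added.

CLOSURE = { [A → . f] }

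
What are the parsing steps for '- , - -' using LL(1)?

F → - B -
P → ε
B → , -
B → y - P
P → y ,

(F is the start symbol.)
Stack is shown with the top on the left.

Stack    Input      Action
--------------------------
F $      - , - - $  output F → - B -
- B - $  - , - - $  match '-'
B - $    , - - $    output B → , -
, - - $  , - - $    match ','
- - $    - - $      match '-'
- $      - $        match '-'
$        $          accept

The string is accepted.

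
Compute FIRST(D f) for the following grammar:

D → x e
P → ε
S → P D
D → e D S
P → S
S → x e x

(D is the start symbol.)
FIRST sets of the non-terminals involved (from the grammar, by fixed-point iteration):
  FIRST(D) = { 'e', 'x' }

To compute FIRST(D f), process the symbols left to right:
Symbol D is a non-terminal. Add FIRST(D) \ {ε} = { 'e', 'x' }
D is not nullable (ε ∉ FIRST(D)), so stop here.
FIRST(D f) = { 'e', 'x' }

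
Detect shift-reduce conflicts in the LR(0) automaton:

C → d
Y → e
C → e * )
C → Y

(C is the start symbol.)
A shift-reduce conflict occurs when an LR(0) state has both:
  - a complete (reduce) item [A → α .] (dot at the end), and
  - a shift item [B → β . c γ] (dot before a terminal).

Augment with C' → C and build the canonical LR(0) collection (I0 = CLOSURE({[C' → . C]}), then GOTO on every symbol after a dot until no new states appear). It has 7 states:
  I0: { [C → . Y], [C → . d], [C → . e * )], [C' → . C], [Y → . e] }  — shift
  I1: { [C' → C .] }  — accept
  I2: { [C → Y .] }  — reduce
  I3: { [C → d .] }  — reduce
  I4: { [C → e . * )], [Y → e .] }  — shift, reduce
  I5: { [C → e * . )] }  — shift
  I6: { [C → e * ) .] }  — reduce

I4 contains reduce item [Y → e .] and shift item [C → e . * )] — shift-reduce conflict.

Answer: Yes — I4: [Y → e .] vs [C → e . * )]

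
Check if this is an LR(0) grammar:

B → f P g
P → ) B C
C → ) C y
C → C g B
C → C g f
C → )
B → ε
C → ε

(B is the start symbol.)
No. Shift-reduce conflict between [B → .] and [B → . f P g]

A grammar is LR(0) if no state in the canonical LR(0) collection has:
  - both a shift item (dot before a terminal) and a complete item (shift-reduce conflict), or
  - two or more complete items (reduce-reduce conflict; the accept item [B' → B .] counts as a complete item here).

Augment with B' → B and build the canonical LR(0) collection (I0 = CLOSURE({[B' → . B]}), then GOTO on every symbol after a dot until no new states appear). It has 14 states:
  I0: { [B → . f P g], [B → .], [B' → . B] }  — shift, reduce
  I1: { [B' → B .] }  — accept
  I2: { [B → f . P g], [P → . ) B C] }  — shift
  I3: { [B → . f P g], [B → .], [P → ) . B C] }  — shift, reduce
  I4: { [B → f P . g] }  — shift
  I5: { [B → f P g .] }  — reduce
  I6: { [C → . ) C y], [C → . )], [C → . C g B], [C → . C g f], [C → .], [P → ) B . C] }  — shift, reduce
  I7: { [C → ) . C y], [C → ) .], [C → . ) C y], [C → . )], [C → . C g B], [C → . C g f], [C → .] }  — shift, 2 reduces
  I8: { [C → C . g B], [C → C . g f], [P → ) B C .] }  — shift, reduce
  I9: { [B → . f P g], [B → .], [C → C g . B], [C → C g . f] }  — shift, reduce
  I10: { [C → C g B .] }  — reduce
  I11: { [B → f . P g], [C → C g f .], [P → . ) B C] }  — shift, reduce
  I12: { [C → ) C . y], [C → C . g B], [C → C . g f] }  — shift
  I13: { [C → ) C y .] }  — reduce

Conflict in state I0:
  Shift-reduce conflict between [B → .] and [B → . f P g]
So the grammar is NOT LR(0).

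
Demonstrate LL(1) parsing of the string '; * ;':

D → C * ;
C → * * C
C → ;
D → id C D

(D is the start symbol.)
Stack is shown with the top on the left.

Stack    Input    Action
------------------------
D $      ; * ; $  output D → C * ;
C * ; $  ; * ; $  output C → ;
; * ; $  ; * ; $  match ';'
* ; $    * ; $    match '*'
; $      ; $      match ';'
$        $        accept

The string is accepted.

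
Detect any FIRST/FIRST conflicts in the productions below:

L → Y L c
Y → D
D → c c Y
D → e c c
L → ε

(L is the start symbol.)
No FIRST/FIRST conflicts.

A FIRST/FIRST conflict occurs when two productions N → α and N → β for the same non-terminal have FIRST(α) ∩ FIRST(β) ≠ ∅ (with ε ∈ FIRST of a nullable right-hand side, so two nullable alternatives also conflict).

FIRST sets of the non-terminals at (or reachable through a nullable prefix from) the front of some alternative:
  FIRST(Y) = { 'c', 'e' }

Productions for L:
  L → Y L c: FIRST = { 'c', 'e' }
  L → ε: FIRST = { ε }
Productions for D:
  D → c c Y: FIRST = { 'c' }
  D → e c c: FIRST = { 'e' }
Y has only one production, so no FIRST/FIRST conflict is possible there.

All alternatives of each non-terminal have pairwise disjoint FIRST sets.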